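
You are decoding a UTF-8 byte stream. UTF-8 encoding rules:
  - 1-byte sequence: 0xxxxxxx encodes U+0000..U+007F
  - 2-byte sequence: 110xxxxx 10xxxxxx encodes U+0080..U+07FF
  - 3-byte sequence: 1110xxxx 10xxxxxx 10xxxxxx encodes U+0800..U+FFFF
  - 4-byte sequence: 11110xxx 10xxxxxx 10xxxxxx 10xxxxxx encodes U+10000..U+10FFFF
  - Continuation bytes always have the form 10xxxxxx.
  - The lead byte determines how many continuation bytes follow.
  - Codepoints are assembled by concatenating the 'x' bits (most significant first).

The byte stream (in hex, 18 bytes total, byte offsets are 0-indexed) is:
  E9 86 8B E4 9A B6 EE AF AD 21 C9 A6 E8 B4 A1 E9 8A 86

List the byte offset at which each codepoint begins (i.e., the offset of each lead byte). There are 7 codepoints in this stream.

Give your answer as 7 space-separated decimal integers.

Answer: 0 3 6 9 10 12 15

Derivation:
Byte[0]=E9: 3-byte lead, need 2 cont bytes. acc=0x9
Byte[1]=86: continuation. acc=(acc<<6)|0x06=0x246
Byte[2]=8B: continuation. acc=(acc<<6)|0x0B=0x918B
Completed: cp=U+918B (starts at byte 0)
Byte[3]=E4: 3-byte lead, need 2 cont bytes. acc=0x4
Byte[4]=9A: continuation. acc=(acc<<6)|0x1A=0x11A
Byte[5]=B6: continuation. acc=(acc<<6)|0x36=0x46B6
Completed: cp=U+46B6 (starts at byte 3)
Byte[6]=EE: 3-byte lead, need 2 cont bytes. acc=0xE
Byte[7]=AF: continuation. acc=(acc<<6)|0x2F=0x3AF
Byte[8]=AD: continuation. acc=(acc<<6)|0x2D=0xEBED
Completed: cp=U+EBED (starts at byte 6)
Byte[9]=21: 1-byte ASCII. cp=U+0021
Byte[10]=C9: 2-byte lead, need 1 cont bytes. acc=0x9
Byte[11]=A6: continuation. acc=(acc<<6)|0x26=0x266
Completed: cp=U+0266 (starts at byte 10)
Byte[12]=E8: 3-byte lead, need 2 cont bytes. acc=0x8
Byte[13]=B4: continuation. acc=(acc<<6)|0x34=0x234
Byte[14]=A1: continuation. acc=(acc<<6)|0x21=0x8D21
Completed: cp=U+8D21 (starts at byte 12)
Byte[15]=E9: 3-byte lead, need 2 cont bytes. acc=0x9
Byte[16]=8A: continuation. acc=(acc<<6)|0x0A=0x24A
Byte[17]=86: continuation. acc=(acc<<6)|0x06=0x9286
Completed: cp=U+9286 (starts at byte 15)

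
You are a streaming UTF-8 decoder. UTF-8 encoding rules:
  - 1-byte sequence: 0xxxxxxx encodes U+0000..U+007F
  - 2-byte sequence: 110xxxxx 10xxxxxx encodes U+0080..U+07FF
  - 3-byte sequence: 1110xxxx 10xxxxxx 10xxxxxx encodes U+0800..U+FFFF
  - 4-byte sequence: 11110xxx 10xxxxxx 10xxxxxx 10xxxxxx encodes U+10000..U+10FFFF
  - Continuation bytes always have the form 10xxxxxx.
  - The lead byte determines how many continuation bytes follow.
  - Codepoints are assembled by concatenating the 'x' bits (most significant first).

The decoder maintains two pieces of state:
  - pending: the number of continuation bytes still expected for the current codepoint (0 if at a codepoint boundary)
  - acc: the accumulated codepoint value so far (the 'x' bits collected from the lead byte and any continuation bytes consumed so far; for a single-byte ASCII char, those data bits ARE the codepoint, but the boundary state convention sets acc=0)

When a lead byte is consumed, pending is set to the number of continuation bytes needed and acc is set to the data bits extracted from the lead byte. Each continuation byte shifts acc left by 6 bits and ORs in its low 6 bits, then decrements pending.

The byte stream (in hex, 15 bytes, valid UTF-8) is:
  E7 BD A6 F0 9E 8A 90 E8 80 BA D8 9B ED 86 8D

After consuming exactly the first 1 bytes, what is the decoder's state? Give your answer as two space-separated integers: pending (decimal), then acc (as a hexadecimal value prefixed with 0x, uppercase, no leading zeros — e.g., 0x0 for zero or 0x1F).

Byte[0]=E7: 3-byte lead. pending=2, acc=0x7

Answer: 2 0x7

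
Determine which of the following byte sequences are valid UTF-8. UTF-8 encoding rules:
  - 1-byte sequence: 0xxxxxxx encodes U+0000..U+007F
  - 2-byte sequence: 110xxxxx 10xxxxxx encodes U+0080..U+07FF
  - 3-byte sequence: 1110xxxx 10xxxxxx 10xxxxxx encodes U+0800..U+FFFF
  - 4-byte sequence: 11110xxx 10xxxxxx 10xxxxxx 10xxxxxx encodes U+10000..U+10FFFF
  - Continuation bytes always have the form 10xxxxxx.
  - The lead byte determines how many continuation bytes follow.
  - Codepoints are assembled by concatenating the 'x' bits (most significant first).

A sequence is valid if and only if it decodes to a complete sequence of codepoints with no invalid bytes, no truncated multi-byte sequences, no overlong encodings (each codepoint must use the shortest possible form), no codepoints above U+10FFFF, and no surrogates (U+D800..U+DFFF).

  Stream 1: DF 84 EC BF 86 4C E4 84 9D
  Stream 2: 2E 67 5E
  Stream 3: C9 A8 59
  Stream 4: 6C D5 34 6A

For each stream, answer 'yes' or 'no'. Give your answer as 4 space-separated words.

Answer: yes yes yes no

Derivation:
Stream 1: decodes cleanly. VALID
Stream 2: decodes cleanly. VALID
Stream 3: decodes cleanly. VALID
Stream 4: error at byte offset 2. INVALID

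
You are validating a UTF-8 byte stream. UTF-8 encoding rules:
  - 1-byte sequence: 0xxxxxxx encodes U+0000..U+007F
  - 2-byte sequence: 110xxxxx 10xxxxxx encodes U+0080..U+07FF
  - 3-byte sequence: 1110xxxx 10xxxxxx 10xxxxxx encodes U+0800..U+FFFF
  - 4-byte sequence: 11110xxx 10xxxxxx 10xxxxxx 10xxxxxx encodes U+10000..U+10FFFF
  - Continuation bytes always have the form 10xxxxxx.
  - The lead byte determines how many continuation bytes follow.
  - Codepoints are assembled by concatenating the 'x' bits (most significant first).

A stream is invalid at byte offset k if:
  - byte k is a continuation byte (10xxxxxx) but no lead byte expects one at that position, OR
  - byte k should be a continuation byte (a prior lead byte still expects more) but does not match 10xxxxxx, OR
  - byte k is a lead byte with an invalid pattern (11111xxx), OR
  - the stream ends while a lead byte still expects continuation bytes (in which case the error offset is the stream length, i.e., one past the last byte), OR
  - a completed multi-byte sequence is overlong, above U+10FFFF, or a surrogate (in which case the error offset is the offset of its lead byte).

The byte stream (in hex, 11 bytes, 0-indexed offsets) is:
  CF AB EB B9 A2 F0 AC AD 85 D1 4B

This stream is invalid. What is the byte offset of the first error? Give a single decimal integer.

Answer: 10

Derivation:
Byte[0]=CF: 2-byte lead, need 1 cont bytes. acc=0xF
Byte[1]=AB: continuation. acc=(acc<<6)|0x2B=0x3EB
Completed: cp=U+03EB (starts at byte 0)
Byte[2]=EB: 3-byte lead, need 2 cont bytes. acc=0xB
Byte[3]=B9: continuation. acc=(acc<<6)|0x39=0x2F9
Byte[4]=A2: continuation. acc=(acc<<6)|0x22=0xBE62
Completed: cp=U+BE62 (starts at byte 2)
Byte[5]=F0: 4-byte lead, need 3 cont bytes. acc=0x0
Byte[6]=AC: continuation. acc=(acc<<6)|0x2C=0x2C
Byte[7]=AD: continuation. acc=(acc<<6)|0x2D=0xB2D
Byte[8]=85: continuation. acc=(acc<<6)|0x05=0x2CB45
Completed: cp=U+2CB45 (starts at byte 5)
Byte[9]=D1: 2-byte lead, need 1 cont bytes. acc=0x11
Byte[10]=4B: expected 10xxxxxx continuation. INVALID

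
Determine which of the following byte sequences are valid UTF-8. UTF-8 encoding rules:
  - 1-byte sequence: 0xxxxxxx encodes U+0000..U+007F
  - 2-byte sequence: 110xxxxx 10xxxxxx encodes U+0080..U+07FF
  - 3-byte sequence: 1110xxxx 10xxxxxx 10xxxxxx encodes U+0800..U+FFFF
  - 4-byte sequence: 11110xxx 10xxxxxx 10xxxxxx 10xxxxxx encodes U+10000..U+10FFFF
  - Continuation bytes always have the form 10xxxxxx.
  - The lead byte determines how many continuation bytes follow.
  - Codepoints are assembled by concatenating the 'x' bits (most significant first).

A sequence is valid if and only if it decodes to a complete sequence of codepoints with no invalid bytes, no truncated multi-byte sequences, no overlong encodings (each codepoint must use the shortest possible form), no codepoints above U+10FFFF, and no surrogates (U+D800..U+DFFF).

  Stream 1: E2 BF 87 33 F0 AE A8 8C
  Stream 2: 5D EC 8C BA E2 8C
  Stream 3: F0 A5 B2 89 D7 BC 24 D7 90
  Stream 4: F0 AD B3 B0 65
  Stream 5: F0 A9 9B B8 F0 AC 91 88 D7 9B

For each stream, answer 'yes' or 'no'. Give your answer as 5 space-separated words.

Answer: yes no yes yes yes

Derivation:
Stream 1: decodes cleanly. VALID
Stream 2: error at byte offset 6. INVALID
Stream 3: decodes cleanly. VALID
Stream 4: decodes cleanly. VALID
Stream 5: decodes cleanly. VALID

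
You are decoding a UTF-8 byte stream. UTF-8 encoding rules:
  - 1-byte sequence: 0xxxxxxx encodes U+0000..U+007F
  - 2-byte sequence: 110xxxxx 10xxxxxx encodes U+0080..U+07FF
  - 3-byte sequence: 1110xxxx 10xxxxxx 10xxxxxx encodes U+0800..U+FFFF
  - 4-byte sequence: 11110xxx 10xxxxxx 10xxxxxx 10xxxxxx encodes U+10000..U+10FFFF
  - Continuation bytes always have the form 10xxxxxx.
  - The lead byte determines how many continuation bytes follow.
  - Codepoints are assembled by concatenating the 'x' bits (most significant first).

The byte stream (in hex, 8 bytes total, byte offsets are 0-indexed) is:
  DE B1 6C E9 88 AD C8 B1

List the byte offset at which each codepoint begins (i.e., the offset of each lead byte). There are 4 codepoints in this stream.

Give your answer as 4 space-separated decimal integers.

Byte[0]=DE: 2-byte lead, need 1 cont bytes. acc=0x1E
Byte[1]=B1: continuation. acc=(acc<<6)|0x31=0x7B1
Completed: cp=U+07B1 (starts at byte 0)
Byte[2]=6C: 1-byte ASCII. cp=U+006C
Byte[3]=E9: 3-byte lead, need 2 cont bytes. acc=0x9
Byte[4]=88: continuation. acc=(acc<<6)|0x08=0x248
Byte[5]=AD: continuation. acc=(acc<<6)|0x2D=0x922D
Completed: cp=U+922D (starts at byte 3)
Byte[6]=C8: 2-byte lead, need 1 cont bytes. acc=0x8
Byte[7]=B1: continuation. acc=(acc<<6)|0x31=0x231
Completed: cp=U+0231 (starts at byte 6)

Answer: 0 2 3 6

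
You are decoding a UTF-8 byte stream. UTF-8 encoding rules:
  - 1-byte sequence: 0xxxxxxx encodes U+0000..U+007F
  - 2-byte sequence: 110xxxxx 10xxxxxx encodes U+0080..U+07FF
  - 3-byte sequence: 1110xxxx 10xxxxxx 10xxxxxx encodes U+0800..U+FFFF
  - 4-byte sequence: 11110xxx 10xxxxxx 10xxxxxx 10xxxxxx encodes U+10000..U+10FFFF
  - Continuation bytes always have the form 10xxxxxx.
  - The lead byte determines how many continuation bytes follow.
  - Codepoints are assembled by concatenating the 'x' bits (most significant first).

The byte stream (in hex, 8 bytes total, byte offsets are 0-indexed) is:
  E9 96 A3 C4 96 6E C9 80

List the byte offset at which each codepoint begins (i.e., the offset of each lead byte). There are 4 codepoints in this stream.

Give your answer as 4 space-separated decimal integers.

Answer: 0 3 5 6

Derivation:
Byte[0]=E9: 3-byte lead, need 2 cont bytes. acc=0x9
Byte[1]=96: continuation. acc=(acc<<6)|0x16=0x256
Byte[2]=A3: continuation. acc=(acc<<6)|0x23=0x95A3
Completed: cp=U+95A3 (starts at byte 0)
Byte[3]=C4: 2-byte lead, need 1 cont bytes. acc=0x4
Byte[4]=96: continuation. acc=(acc<<6)|0x16=0x116
Completed: cp=U+0116 (starts at byte 3)
Byte[5]=6E: 1-byte ASCII. cp=U+006E
Byte[6]=C9: 2-byte lead, need 1 cont bytes. acc=0x9
Byte[7]=80: continuation. acc=(acc<<6)|0x00=0x240
Completed: cp=U+0240 (starts at byte 6)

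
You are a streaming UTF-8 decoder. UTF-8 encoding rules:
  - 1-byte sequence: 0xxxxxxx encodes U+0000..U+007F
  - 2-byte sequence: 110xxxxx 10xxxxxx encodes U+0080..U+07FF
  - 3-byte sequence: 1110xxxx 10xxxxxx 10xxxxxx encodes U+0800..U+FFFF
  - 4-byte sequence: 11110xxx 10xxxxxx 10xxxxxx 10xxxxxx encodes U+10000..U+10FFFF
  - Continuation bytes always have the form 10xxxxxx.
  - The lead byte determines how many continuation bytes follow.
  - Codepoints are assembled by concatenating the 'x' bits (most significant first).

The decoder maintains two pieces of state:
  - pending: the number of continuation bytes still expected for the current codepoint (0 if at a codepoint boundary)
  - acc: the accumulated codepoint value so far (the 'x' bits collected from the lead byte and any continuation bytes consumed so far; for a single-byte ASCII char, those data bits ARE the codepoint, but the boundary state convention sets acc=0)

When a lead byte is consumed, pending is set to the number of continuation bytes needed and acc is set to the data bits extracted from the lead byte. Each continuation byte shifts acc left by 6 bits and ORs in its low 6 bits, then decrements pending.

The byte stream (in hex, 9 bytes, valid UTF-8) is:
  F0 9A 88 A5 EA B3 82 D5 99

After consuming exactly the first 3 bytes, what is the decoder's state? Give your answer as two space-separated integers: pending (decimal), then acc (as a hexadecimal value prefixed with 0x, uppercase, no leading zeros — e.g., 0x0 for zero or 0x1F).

Byte[0]=F0: 4-byte lead. pending=3, acc=0x0
Byte[1]=9A: continuation. acc=(acc<<6)|0x1A=0x1A, pending=2
Byte[2]=88: continuation. acc=(acc<<6)|0x08=0x688, pending=1

Answer: 1 0x688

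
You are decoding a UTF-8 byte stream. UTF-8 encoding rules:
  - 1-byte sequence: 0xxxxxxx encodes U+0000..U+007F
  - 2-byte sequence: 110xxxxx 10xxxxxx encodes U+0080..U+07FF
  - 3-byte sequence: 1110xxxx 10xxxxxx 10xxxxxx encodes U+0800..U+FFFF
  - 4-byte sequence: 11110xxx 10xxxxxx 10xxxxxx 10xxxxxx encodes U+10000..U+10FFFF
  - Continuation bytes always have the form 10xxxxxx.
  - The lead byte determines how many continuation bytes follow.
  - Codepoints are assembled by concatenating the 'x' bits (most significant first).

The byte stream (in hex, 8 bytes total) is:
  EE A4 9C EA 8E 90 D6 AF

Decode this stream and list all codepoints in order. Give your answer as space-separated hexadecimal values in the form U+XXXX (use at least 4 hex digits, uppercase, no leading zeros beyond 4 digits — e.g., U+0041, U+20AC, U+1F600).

Byte[0]=EE: 3-byte lead, need 2 cont bytes. acc=0xE
Byte[1]=A4: continuation. acc=(acc<<6)|0x24=0x3A4
Byte[2]=9C: continuation. acc=(acc<<6)|0x1C=0xE91C
Completed: cp=U+E91C (starts at byte 0)
Byte[3]=EA: 3-byte lead, need 2 cont bytes. acc=0xA
Byte[4]=8E: continuation. acc=(acc<<6)|0x0E=0x28E
Byte[5]=90: continuation. acc=(acc<<6)|0x10=0xA390
Completed: cp=U+A390 (starts at byte 3)
Byte[6]=D6: 2-byte lead, need 1 cont bytes. acc=0x16
Byte[7]=AF: continuation. acc=(acc<<6)|0x2F=0x5AF
Completed: cp=U+05AF (starts at byte 6)

Answer: U+E91C U+A390 U+05AF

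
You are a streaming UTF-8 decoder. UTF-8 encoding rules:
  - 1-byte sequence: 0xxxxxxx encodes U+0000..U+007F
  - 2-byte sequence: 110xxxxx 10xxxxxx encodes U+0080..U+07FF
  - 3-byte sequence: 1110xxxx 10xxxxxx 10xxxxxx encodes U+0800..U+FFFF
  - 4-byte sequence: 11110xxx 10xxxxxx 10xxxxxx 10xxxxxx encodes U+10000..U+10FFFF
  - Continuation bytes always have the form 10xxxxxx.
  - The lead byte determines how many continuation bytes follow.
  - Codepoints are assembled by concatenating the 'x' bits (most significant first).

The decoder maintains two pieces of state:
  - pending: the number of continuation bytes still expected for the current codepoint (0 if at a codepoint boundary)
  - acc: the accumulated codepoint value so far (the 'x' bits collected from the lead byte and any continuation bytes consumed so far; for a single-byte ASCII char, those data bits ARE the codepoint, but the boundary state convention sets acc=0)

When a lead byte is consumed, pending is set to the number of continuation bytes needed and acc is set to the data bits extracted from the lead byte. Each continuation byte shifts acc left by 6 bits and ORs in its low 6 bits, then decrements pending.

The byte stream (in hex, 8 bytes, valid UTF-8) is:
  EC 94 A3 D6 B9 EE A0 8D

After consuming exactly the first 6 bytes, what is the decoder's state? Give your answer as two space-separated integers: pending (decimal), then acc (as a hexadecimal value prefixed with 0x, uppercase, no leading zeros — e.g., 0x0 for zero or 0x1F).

Byte[0]=EC: 3-byte lead. pending=2, acc=0xC
Byte[1]=94: continuation. acc=(acc<<6)|0x14=0x314, pending=1
Byte[2]=A3: continuation. acc=(acc<<6)|0x23=0xC523, pending=0
Byte[3]=D6: 2-byte lead. pending=1, acc=0x16
Byte[4]=B9: continuation. acc=(acc<<6)|0x39=0x5B9, pending=0
Byte[5]=EE: 3-byte lead. pending=2, acc=0xE

Answer: 2 0xE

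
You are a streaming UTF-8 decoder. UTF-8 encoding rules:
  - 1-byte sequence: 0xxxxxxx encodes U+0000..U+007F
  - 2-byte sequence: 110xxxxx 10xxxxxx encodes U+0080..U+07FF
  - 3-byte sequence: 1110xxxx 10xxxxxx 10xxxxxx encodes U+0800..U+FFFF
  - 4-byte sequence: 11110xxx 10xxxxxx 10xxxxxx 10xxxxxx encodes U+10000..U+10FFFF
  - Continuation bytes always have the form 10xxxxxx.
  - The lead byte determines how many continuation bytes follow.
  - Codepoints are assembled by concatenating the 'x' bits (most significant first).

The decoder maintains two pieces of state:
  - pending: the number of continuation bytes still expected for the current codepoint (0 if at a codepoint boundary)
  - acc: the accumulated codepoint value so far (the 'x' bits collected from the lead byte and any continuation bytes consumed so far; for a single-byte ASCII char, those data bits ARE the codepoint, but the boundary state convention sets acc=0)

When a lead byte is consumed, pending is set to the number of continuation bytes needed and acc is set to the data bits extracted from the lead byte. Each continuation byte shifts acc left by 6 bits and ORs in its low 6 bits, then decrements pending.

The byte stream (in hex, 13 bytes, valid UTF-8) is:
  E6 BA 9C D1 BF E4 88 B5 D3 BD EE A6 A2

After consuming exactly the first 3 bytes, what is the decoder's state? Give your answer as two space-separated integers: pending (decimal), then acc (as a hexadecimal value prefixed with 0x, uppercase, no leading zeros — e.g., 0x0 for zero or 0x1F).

Byte[0]=E6: 3-byte lead. pending=2, acc=0x6
Byte[1]=BA: continuation. acc=(acc<<6)|0x3A=0x1BA, pending=1
Byte[2]=9C: continuation. acc=(acc<<6)|0x1C=0x6E9C, pending=0

Answer: 0 0x6E9C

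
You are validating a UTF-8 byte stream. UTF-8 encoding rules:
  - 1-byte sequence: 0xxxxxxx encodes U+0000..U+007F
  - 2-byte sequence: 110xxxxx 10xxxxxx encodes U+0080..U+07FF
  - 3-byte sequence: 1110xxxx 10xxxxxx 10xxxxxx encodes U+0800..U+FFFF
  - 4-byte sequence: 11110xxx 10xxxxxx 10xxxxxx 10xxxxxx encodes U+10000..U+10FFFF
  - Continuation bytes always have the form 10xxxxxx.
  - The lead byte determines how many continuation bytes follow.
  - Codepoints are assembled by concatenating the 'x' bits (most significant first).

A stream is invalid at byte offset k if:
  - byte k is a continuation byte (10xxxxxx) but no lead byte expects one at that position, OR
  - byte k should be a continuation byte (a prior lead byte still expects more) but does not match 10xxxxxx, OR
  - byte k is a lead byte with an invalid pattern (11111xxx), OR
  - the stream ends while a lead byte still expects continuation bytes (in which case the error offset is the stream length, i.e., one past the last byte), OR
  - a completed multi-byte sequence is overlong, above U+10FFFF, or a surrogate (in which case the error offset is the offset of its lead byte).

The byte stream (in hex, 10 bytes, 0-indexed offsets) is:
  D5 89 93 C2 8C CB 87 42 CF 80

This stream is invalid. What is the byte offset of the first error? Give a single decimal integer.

Byte[0]=D5: 2-byte lead, need 1 cont bytes. acc=0x15
Byte[1]=89: continuation. acc=(acc<<6)|0x09=0x549
Completed: cp=U+0549 (starts at byte 0)
Byte[2]=93: INVALID lead byte (not 0xxx/110x/1110/11110)

Answer: 2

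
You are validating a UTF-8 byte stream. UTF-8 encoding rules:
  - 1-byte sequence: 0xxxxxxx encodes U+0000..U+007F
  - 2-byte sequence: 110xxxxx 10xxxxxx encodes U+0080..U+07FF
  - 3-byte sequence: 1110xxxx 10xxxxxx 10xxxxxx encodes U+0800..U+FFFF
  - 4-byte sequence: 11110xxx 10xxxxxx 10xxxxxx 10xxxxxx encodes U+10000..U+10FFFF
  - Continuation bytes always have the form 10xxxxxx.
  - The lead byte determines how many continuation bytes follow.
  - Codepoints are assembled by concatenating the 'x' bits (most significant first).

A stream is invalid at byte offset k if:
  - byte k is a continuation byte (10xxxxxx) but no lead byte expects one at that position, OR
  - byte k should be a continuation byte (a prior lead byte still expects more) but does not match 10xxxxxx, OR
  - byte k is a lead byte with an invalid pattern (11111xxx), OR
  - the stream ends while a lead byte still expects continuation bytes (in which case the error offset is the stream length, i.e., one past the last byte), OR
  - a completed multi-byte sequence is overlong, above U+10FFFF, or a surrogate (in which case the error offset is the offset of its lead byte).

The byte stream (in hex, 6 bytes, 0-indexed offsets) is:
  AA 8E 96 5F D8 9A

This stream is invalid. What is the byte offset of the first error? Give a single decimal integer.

Answer: 0

Derivation:
Byte[0]=AA: INVALID lead byte (not 0xxx/110x/1110/11110)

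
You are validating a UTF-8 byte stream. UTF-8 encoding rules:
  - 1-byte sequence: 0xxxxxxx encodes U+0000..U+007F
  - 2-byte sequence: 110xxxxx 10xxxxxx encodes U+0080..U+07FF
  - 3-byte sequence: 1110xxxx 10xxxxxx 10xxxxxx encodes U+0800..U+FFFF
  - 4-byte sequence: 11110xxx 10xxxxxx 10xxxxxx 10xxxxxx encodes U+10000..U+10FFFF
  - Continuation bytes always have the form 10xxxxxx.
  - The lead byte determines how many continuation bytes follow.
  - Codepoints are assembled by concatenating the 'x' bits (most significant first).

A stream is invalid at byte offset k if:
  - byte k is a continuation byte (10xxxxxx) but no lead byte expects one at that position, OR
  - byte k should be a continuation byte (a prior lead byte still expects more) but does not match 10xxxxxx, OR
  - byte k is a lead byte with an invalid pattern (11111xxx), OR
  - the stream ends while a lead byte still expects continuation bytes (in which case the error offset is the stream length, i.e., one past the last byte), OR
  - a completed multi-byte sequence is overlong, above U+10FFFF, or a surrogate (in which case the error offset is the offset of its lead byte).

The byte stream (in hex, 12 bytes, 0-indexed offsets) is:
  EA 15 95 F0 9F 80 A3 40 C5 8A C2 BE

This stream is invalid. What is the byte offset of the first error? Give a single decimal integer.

Answer: 1

Derivation:
Byte[0]=EA: 3-byte lead, need 2 cont bytes. acc=0xA
Byte[1]=15: expected 10xxxxxx continuation. INVALID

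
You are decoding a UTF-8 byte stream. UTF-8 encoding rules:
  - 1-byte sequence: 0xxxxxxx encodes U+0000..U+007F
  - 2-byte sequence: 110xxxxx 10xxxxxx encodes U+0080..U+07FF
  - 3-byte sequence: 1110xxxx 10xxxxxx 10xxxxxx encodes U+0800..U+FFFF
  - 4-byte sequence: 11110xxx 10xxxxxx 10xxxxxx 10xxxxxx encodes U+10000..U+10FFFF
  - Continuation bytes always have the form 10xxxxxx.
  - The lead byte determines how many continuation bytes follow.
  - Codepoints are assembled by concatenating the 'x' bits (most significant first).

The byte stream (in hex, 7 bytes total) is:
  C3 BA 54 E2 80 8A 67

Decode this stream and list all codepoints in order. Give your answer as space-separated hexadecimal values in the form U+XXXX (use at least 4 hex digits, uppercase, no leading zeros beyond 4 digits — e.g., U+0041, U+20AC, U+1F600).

Byte[0]=C3: 2-byte lead, need 1 cont bytes. acc=0x3
Byte[1]=BA: continuation. acc=(acc<<6)|0x3A=0xFA
Completed: cp=U+00FA (starts at byte 0)
Byte[2]=54: 1-byte ASCII. cp=U+0054
Byte[3]=E2: 3-byte lead, need 2 cont bytes. acc=0x2
Byte[4]=80: continuation. acc=(acc<<6)|0x00=0x80
Byte[5]=8A: continuation. acc=(acc<<6)|0x0A=0x200A
Completed: cp=U+200A (starts at byte 3)
Byte[6]=67: 1-byte ASCII. cp=U+0067

Answer: U+00FA U+0054 U+200A U+0067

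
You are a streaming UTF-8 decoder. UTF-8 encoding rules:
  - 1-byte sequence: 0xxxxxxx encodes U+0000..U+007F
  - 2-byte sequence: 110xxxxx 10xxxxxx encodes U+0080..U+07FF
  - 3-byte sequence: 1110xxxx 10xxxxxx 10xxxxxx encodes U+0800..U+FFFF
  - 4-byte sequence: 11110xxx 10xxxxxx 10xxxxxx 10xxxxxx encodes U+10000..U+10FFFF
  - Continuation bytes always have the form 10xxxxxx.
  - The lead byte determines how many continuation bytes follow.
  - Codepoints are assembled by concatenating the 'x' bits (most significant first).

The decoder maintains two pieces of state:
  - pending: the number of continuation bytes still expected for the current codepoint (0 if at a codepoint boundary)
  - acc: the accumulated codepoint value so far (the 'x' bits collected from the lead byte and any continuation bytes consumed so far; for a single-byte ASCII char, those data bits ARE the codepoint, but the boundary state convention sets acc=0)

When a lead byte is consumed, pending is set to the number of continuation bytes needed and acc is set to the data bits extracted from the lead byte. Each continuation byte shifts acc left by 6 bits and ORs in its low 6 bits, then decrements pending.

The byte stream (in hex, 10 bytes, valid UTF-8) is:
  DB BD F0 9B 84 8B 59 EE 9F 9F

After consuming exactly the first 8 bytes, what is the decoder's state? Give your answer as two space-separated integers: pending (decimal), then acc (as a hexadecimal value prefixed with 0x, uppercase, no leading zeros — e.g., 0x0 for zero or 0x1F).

Byte[0]=DB: 2-byte lead. pending=1, acc=0x1B
Byte[1]=BD: continuation. acc=(acc<<6)|0x3D=0x6FD, pending=0
Byte[2]=F0: 4-byte lead. pending=3, acc=0x0
Byte[3]=9B: continuation. acc=(acc<<6)|0x1B=0x1B, pending=2
Byte[4]=84: continuation. acc=(acc<<6)|0x04=0x6C4, pending=1
Byte[5]=8B: continuation. acc=(acc<<6)|0x0B=0x1B10B, pending=0
Byte[6]=59: 1-byte. pending=0, acc=0x0
Byte[7]=EE: 3-byte lead. pending=2, acc=0xE

Answer: 2 0xE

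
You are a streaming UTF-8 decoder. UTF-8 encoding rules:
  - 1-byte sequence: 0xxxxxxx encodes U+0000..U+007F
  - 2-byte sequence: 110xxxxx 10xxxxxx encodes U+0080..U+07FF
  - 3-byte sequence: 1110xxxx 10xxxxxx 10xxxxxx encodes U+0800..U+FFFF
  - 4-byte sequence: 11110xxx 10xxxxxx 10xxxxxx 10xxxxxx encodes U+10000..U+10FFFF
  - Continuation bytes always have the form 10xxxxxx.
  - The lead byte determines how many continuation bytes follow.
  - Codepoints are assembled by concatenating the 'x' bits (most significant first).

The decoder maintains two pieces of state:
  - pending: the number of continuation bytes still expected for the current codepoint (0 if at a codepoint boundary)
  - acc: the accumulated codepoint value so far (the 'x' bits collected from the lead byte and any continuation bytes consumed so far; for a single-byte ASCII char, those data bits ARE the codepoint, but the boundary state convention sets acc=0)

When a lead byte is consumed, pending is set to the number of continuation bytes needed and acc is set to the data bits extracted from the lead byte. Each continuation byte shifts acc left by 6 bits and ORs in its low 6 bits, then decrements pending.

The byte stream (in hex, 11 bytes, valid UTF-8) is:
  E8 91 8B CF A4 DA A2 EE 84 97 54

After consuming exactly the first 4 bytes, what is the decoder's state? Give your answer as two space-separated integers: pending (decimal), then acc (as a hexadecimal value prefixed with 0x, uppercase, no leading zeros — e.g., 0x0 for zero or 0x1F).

Byte[0]=E8: 3-byte lead. pending=2, acc=0x8
Byte[1]=91: continuation. acc=(acc<<6)|0x11=0x211, pending=1
Byte[2]=8B: continuation. acc=(acc<<6)|0x0B=0x844B, pending=0
Byte[3]=CF: 2-byte lead. pending=1, acc=0xF

Answer: 1 0xF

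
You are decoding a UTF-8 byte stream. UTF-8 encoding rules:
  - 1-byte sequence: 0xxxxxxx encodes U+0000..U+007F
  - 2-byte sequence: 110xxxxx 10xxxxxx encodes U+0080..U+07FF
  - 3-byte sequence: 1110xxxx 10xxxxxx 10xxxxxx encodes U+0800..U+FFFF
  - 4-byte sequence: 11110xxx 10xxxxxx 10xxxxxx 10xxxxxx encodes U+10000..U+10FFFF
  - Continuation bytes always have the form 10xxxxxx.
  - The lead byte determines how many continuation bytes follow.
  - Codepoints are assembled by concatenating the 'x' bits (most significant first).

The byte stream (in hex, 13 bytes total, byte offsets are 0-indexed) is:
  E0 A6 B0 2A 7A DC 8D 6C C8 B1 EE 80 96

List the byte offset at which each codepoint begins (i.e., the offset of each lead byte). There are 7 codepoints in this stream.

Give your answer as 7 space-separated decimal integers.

Answer: 0 3 4 5 7 8 10

Derivation:
Byte[0]=E0: 3-byte lead, need 2 cont bytes. acc=0x0
Byte[1]=A6: continuation. acc=(acc<<6)|0x26=0x26
Byte[2]=B0: continuation. acc=(acc<<6)|0x30=0x9B0
Completed: cp=U+09B0 (starts at byte 0)
Byte[3]=2A: 1-byte ASCII. cp=U+002A
Byte[4]=7A: 1-byte ASCII. cp=U+007A
Byte[5]=DC: 2-byte lead, need 1 cont bytes. acc=0x1C
Byte[6]=8D: continuation. acc=(acc<<6)|0x0D=0x70D
Completed: cp=U+070D (starts at byte 5)
Byte[7]=6C: 1-byte ASCII. cp=U+006C
Byte[8]=C8: 2-byte lead, need 1 cont bytes. acc=0x8
Byte[9]=B1: continuation. acc=(acc<<6)|0x31=0x231
Completed: cp=U+0231 (starts at byte 8)
Byte[10]=EE: 3-byte lead, need 2 cont bytes. acc=0xE
Byte[11]=80: continuation. acc=(acc<<6)|0x00=0x380
Byte[12]=96: continuation. acc=(acc<<6)|0x16=0xE016
Completed: cp=U+E016 (starts at byte 10)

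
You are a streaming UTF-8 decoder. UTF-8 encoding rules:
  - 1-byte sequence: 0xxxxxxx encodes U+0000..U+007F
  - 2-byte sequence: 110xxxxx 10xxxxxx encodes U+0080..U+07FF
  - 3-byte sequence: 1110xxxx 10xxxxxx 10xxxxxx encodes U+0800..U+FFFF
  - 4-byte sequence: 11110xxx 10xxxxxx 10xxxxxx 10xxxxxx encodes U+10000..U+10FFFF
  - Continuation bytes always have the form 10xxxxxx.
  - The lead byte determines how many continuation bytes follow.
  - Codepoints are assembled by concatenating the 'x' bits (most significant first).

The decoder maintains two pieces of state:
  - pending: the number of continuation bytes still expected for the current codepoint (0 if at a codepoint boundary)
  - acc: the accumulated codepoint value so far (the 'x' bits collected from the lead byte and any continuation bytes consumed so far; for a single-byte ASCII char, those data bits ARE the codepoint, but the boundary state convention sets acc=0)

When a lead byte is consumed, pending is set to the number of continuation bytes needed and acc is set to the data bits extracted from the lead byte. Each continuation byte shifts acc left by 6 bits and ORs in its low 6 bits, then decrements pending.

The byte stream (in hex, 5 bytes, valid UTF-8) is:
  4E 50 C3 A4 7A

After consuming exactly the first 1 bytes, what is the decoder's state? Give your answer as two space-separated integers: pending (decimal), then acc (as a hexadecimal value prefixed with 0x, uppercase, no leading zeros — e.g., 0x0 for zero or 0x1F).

Answer: 0 0x0

Derivation:
Byte[0]=4E: 1-byte. pending=0, acc=0x0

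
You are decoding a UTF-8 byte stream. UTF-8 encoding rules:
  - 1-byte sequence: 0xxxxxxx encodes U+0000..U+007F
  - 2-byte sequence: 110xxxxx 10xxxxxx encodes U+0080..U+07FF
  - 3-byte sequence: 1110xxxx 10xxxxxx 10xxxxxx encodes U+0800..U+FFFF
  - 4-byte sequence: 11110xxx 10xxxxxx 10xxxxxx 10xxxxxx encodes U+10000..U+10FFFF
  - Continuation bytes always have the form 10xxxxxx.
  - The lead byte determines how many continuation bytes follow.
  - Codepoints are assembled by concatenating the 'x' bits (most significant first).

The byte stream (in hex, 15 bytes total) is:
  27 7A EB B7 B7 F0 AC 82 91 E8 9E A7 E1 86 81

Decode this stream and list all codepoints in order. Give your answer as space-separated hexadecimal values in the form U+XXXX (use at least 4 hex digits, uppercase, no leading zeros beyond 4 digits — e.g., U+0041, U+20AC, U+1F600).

Byte[0]=27: 1-byte ASCII. cp=U+0027
Byte[1]=7A: 1-byte ASCII. cp=U+007A
Byte[2]=EB: 3-byte lead, need 2 cont bytes. acc=0xB
Byte[3]=B7: continuation. acc=(acc<<6)|0x37=0x2F7
Byte[4]=B7: continuation. acc=(acc<<6)|0x37=0xBDF7
Completed: cp=U+BDF7 (starts at byte 2)
Byte[5]=F0: 4-byte lead, need 3 cont bytes. acc=0x0
Byte[6]=AC: continuation. acc=(acc<<6)|0x2C=0x2C
Byte[7]=82: continuation. acc=(acc<<6)|0x02=0xB02
Byte[8]=91: continuation. acc=(acc<<6)|0x11=0x2C091
Completed: cp=U+2C091 (starts at byte 5)
Byte[9]=E8: 3-byte lead, need 2 cont bytes. acc=0x8
Byte[10]=9E: continuation. acc=(acc<<6)|0x1E=0x21E
Byte[11]=A7: continuation. acc=(acc<<6)|0x27=0x87A7
Completed: cp=U+87A7 (starts at byte 9)
Byte[12]=E1: 3-byte lead, need 2 cont bytes. acc=0x1
Byte[13]=86: continuation. acc=(acc<<6)|0x06=0x46
Byte[14]=81: continuation. acc=(acc<<6)|0x01=0x1181
Completed: cp=U+1181 (starts at byte 12)

Answer: U+0027 U+007A U+BDF7 U+2C091 U+87A7 U+1181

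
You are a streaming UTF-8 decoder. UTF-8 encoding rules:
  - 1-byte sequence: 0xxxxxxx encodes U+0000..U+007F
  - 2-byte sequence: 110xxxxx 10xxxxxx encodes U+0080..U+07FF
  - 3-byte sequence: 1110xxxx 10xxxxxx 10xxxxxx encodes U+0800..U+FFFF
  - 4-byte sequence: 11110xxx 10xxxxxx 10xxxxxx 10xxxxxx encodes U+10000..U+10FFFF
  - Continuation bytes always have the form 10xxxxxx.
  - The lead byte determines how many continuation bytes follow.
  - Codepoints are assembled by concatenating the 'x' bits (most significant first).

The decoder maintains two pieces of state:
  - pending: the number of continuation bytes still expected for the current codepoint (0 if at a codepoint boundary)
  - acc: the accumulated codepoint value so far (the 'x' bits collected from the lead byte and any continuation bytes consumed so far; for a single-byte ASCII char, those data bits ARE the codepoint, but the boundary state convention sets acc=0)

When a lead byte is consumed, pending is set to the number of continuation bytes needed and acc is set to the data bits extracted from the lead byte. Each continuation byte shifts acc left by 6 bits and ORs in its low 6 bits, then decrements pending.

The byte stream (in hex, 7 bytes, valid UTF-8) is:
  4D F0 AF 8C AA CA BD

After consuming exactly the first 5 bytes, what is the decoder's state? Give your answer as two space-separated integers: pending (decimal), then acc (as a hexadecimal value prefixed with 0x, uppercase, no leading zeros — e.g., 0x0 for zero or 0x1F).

Answer: 0 0x2F32A

Derivation:
Byte[0]=4D: 1-byte. pending=0, acc=0x0
Byte[1]=F0: 4-byte lead. pending=3, acc=0x0
Byte[2]=AF: continuation. acc=(acc<<6)|0x2F=0x2F, pending=2
Byte[3]=8C: continuation. acc=(acc<<6)|0x0C=0xBCC, pending=1
Byte[4]=AA: continuation. acc=(acc<<6)|0x2A=0x2F32A, pending=0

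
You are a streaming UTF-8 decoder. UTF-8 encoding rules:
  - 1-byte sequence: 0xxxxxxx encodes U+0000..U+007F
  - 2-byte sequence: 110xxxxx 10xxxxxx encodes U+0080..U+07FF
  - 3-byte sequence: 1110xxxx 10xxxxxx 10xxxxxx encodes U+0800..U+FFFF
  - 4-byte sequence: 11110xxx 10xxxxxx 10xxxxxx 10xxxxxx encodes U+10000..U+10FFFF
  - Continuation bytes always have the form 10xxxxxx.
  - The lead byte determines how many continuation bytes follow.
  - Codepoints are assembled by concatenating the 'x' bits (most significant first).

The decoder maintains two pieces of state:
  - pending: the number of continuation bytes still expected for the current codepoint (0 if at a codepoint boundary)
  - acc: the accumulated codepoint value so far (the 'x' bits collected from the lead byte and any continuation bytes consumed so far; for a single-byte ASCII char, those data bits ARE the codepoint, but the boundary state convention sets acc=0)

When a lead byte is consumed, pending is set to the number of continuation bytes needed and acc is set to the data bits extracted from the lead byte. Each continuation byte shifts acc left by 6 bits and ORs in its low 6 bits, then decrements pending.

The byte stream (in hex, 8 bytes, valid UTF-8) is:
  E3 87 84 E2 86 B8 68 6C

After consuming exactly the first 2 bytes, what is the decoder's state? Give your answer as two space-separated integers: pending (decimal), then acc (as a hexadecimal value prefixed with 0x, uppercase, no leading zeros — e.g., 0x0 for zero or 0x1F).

Answer: 1 0xC7

Derivation:
Byte[0]=E3: 3-byte lead. pending=2, acc=0x3
Byte[1]=87: continuation. acc=(acc<<6)|0x07=0xC7, pending=1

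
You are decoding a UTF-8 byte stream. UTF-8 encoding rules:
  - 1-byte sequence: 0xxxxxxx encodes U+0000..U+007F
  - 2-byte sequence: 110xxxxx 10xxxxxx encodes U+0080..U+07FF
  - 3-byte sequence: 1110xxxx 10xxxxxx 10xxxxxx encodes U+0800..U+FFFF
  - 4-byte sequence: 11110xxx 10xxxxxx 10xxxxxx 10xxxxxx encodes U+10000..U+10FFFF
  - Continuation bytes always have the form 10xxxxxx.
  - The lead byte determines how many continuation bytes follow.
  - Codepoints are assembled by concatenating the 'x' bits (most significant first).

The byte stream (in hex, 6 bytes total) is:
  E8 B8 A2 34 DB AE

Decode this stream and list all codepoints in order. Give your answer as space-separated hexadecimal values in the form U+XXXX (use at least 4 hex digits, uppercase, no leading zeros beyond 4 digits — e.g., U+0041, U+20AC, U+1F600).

Byte[0]=E8: 3-byte lead, need 2 cont bytes. acc=0x8
Byte[1]=B8: continuation. acc=(acc<<6)|0x38=0x238
Byte[2]=A2: continuation. acc=(acc<<6)|0x22=0x8E22
Completed: cp=U+8E22 (starts at byte 0)
Byte[3]=34: 1-byte ASCII. cp=U+0034
Byte[4]=DB: 2-byte lead, need 1 cont bytes. acc=0x1B
Byte[5]=AE: continuation. acc=(acc<<6)|0x2E=0x6EE
Completed: cp=U+06EE (starts at byte 4)

Answer: U+8E22 U+0034 U+06EE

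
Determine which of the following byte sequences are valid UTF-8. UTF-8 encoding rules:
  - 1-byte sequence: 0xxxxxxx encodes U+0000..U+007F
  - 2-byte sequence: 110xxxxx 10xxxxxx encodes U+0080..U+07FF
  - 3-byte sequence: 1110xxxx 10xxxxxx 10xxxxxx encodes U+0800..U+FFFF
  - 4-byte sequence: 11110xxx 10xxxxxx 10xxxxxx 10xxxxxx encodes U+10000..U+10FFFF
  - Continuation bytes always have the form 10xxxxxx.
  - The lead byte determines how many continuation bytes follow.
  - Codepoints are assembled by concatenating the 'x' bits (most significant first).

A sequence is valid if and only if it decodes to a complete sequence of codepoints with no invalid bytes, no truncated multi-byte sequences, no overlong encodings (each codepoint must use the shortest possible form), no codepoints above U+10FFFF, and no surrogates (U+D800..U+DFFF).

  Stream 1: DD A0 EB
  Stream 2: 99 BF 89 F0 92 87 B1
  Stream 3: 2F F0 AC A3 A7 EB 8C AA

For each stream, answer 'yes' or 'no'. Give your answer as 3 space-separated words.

Stream 1: error at byte offset 3. INVALID
Stream 2: error at byte offset 0. INVALID
Stream 3: decodes cleanly. VALID

Answer: no no yes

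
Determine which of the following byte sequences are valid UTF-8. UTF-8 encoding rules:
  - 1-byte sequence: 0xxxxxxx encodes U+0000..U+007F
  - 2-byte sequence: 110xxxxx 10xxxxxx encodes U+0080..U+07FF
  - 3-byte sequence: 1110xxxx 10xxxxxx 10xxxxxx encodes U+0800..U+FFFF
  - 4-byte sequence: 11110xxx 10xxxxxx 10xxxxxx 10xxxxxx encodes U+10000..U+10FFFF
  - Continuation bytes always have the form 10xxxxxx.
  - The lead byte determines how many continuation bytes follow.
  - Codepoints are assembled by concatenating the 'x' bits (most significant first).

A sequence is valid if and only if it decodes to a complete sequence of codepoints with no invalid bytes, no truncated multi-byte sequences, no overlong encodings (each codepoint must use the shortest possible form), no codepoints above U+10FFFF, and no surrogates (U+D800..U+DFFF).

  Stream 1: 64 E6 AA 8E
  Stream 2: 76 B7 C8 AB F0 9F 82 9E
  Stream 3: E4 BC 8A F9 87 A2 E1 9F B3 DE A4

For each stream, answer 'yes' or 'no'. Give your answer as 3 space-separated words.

Answer: yes no no

Derivation:
Stream 1: decodes cleanly. VALID
Stream 2: error at byte offset 1. INVALID
Stream 3: error at byte offset 3. INVALID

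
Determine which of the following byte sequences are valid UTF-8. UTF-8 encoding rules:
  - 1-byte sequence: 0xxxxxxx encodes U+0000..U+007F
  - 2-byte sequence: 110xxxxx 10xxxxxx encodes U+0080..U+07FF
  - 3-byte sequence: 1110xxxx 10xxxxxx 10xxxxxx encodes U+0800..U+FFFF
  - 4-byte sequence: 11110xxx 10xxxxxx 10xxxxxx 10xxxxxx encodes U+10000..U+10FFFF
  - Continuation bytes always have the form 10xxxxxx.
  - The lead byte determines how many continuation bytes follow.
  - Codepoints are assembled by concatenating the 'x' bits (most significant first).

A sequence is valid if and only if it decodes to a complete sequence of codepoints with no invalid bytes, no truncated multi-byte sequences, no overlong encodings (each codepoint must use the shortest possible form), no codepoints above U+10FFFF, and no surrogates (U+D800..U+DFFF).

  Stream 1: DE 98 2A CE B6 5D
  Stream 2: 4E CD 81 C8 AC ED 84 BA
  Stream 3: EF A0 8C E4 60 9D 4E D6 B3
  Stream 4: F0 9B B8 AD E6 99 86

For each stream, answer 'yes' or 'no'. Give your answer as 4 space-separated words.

Stream 1: decodes cleanly. VALID
Stream 2: decodes cleanly. VALID
Stream 3: error at byte offset 4. INVALID
Stream 4: decodes cleanly. VALID

Answer: yes yes no yes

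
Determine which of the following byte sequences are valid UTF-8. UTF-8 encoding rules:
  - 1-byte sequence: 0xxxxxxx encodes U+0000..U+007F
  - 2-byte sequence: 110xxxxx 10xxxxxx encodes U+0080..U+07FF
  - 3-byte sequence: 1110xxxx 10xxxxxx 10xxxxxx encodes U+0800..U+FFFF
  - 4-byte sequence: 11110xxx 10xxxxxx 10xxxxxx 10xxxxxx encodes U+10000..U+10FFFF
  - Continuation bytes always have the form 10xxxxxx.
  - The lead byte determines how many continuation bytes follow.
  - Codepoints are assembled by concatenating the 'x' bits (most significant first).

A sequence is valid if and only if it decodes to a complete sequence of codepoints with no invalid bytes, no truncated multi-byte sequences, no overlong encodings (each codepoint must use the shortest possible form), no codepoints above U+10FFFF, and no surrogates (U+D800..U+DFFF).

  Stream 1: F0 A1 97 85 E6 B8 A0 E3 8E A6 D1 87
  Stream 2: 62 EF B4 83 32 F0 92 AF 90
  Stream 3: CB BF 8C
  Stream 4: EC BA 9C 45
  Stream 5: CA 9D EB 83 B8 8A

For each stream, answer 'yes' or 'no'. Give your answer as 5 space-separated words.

Answer: yes yes no yes no

Derivation:
Stream 1: decodes cleanly. VALID
Stream 2: decodes cleanly. VALID
Stream 3: error at byte offset 2. INVALID
Stream 4: decodes cleanly. VALID
Stream 5: error at byte offset 5. INVALID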